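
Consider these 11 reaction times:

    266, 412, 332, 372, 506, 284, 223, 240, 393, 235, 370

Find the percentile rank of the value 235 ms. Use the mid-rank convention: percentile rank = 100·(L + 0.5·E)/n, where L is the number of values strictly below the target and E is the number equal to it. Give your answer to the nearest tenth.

Sorted: 223, 235, 240, 266, 284, 332, 370, 372, 393, 412, 506.
Count below 235: L = 1; count equal: E = 1; n = 11.
Percentile rank = 100·(1 + 0.5·1)/11 = 100·1.5/11 = 13.64.

13.6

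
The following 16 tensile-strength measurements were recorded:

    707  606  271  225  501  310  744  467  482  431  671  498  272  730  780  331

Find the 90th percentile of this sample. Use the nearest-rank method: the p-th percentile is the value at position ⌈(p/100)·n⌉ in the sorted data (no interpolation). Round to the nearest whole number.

Sorted: 225, 271, 272, 310, 331, 431, 467, 482, 498, 501, 606, 671, 707, 730, 744, 780.
n = 16.
Position = ⌈90/100 · 16⌉ = ⌈14.4⌉ = 15.
The value at rank 15 is 744.

744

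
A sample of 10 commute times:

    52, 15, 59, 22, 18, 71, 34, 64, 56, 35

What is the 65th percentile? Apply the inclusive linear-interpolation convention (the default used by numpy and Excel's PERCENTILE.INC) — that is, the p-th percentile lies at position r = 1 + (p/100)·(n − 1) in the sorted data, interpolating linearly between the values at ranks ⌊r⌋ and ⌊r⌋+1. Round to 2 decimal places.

Sorted: 15, 18, 22, 34, 35, 52, 56, 59, 64, 71.
n = 10.
r = 1 + (65/100)·(10 − 1) = 1 + 5.85 = 6.85.
Rank 6 is 52 and rank 7 is 56.
Interpolate: 52 + 0.85·(56 − 52) = 52 + 0.85·4 = 55.4.

55.40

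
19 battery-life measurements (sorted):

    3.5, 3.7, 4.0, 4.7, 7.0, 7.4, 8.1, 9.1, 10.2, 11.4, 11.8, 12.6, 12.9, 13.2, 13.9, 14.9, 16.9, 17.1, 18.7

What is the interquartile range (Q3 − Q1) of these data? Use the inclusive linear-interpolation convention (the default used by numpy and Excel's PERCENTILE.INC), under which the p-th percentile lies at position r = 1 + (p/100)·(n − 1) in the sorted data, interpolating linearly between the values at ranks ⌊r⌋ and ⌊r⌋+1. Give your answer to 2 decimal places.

n = 19.
P25: r = 5.5; ranks 5–6 are 7.0, 7.4; interpolating gives 7.2.
P75: r = 14.5; ranks 14–15 are 13.2, 13.9; interpolating gives 13.55.
Difference: 13.55 − 7.2 = 6.35.

6.35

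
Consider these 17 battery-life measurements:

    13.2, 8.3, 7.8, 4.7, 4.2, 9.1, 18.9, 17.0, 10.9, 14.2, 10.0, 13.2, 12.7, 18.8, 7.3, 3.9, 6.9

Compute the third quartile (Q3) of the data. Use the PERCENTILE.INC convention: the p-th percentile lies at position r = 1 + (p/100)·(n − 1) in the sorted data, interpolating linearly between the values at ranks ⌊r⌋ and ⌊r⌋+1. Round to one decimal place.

13.2

Sorted: 3.9, 4.2, 4.7, 6.9, 7.3, 7.8, 8.3, 9.1, 10.0, 10.9, 12.7, 13.2, 13.2, 14.2, 17.0, 18.8, 18.9.
n = 17.
r = 1 + (75/100)·(17 − 1) = 1 + 12 = 13.
r is an integer, so P75 is the value at rank 13: 13.2.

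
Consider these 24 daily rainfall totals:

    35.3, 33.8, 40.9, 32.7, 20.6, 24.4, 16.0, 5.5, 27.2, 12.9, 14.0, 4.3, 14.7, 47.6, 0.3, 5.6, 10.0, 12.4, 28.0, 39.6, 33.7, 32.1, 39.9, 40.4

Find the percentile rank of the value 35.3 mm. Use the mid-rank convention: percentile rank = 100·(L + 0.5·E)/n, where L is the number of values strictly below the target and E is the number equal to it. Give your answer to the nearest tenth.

Sorted: 0.3, 4.3, 5.5, 5.6, 10.0, 12.4, 12.9, 14.0, 14.7, 16.0, 20.6, 24.4, 27.2, 28.0, 32.1, 32.7, 33.7, 33.8, 35.3, 39.6, 39.9, 40.4, 40.9, 47.6.
Count below 35.3: L = 18; count equal: E = 1; n = 24.
Percentile rank = 100·(18 + 0.5·1)/24 = 100·18.5/24 = 77.08.

77.1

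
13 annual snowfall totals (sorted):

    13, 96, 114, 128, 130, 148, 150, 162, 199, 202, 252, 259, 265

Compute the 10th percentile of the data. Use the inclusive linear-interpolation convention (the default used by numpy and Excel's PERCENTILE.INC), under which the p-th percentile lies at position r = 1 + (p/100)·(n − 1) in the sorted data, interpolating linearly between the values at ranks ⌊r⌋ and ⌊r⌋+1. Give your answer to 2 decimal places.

99.60

n = 13.
r = 1 + (10/100)·(13 − 1) = 1 + 1.2 = 2.2.
Rank 2 is 96 and rank 3 is 114.
Interpolate: 96 + 0.2·(114 − 96) = 96 + 0.2·18 = 99.6.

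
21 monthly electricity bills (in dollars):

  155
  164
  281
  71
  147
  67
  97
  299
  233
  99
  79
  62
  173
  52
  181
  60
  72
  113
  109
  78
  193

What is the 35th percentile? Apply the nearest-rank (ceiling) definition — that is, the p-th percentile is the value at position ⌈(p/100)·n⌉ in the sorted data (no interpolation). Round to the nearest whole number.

Sorted: 52, 60, 62, 67, 71, 72, 78, 79, 97, 99, 109, 113, 147, 155, 164, 173, 181, 193, 233, 281, 299.
n = 21.
Position = ⌈35/100 · 21⌉ = ⌈7.35⌉ = 8.
The value at rank 8 is 79.

79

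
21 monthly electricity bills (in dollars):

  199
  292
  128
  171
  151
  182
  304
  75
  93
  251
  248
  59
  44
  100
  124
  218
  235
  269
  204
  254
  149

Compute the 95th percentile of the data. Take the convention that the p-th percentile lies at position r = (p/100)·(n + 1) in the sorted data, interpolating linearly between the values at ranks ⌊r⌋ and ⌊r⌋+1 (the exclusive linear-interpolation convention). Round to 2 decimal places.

Sorted: 44, 59, 75, 93, 100, 124, 128, 149, 151, 171, 182, 199, 204, 218, 235, 248, 251, 254, 269, 292, 304.
n = 21.
r = (95/100)·(21 + 1) = 20.9.
Rank 20 is 292 and rank 21 is 304.
Interpolate: 292 + 0.9·(304 − 292) = 292 + 0.9·12 = 302.8.

302.80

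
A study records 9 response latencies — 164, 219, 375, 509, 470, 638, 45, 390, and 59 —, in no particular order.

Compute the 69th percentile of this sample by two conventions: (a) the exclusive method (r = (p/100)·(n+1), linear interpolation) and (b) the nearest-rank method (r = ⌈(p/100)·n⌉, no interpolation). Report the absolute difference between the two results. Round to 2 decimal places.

Sorted: 45, 59, 164, 219, 375, 390, 470, 509, 638.
n = 9.
(a) r = 6.9; between ranks 6 (390) and 7 (470): 462.
(b) the nearest-rank method: rank 7 → 470.
|462 − 470| = 8.

8.00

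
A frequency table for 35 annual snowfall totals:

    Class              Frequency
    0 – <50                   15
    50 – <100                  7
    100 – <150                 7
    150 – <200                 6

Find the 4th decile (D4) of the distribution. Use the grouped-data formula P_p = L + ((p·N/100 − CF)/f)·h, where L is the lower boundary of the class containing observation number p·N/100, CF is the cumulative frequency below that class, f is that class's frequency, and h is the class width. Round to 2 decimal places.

N = 35; target position k = 40/100 · 35 = 14.
Cumulative frequencies: 15, 22, 29, 35.
Observation 14 falls in the class 0 – <50.
L = 0, CF = 0, f = 15, h = 50.
P40 = 0 + ((14 − 0)/15)·50 = 0 + 46.6667 = 46.6667.

46.67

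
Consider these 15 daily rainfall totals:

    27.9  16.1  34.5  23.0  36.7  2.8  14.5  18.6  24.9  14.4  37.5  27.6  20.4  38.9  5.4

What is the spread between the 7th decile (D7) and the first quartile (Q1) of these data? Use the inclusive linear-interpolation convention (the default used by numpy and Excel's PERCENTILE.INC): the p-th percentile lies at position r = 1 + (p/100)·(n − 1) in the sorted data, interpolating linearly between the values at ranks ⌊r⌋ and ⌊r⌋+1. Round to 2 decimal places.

Sorted: 2.8, 5.4, 14.4, 14.5, 16.1, 18.6, 20.4, 23.0, 24.9, 27.6, 27.9, 34.5, 36.7, 37.5, 38.9.
n = 15.
P25: r = 4.5; ranks 4–5 are 14.5, 16.1; interpolating gives 15.3.
P70: r = 10.8; ranks 10–11 are 27.6, 27.9; interpolating gives 27.84.
Difference: 27.84 − 15.3 = 12.54.

12.54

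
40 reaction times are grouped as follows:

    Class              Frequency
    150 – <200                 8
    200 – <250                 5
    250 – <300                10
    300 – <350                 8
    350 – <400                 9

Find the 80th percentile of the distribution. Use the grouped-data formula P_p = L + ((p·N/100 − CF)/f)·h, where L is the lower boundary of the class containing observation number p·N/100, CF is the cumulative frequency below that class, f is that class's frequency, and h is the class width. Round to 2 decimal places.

355.56

N = 40; target position k = 80/100 · 40 = 32.
Cumulative frequencies: 8, 13, 23, 31, 40.
Observation 32 falls in the class 350 – <400.
L = 350, CF = 31, f = 9, h = 50.
P80 = 350 + ((32 − 31)/9)·50 = 350 + 5.55556 = 355.556.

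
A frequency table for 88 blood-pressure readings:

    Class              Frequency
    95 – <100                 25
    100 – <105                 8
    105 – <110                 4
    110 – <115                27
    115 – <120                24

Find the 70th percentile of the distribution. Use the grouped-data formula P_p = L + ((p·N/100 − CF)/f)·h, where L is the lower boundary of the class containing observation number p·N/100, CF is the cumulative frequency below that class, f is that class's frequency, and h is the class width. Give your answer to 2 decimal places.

N = 88; target position k = 70/100 · 88 = 61.6.
Cumulative frequencies: 25, 33, 37, 64, 88.
Observation 61.6 falls in the class 110 – <115.
L = 110, CF = 37, f = 27, h = 5.
P70 = 110 + ((61.6 − 37)/27)·5 = 110 + 4.55556 = 114.556.

114.56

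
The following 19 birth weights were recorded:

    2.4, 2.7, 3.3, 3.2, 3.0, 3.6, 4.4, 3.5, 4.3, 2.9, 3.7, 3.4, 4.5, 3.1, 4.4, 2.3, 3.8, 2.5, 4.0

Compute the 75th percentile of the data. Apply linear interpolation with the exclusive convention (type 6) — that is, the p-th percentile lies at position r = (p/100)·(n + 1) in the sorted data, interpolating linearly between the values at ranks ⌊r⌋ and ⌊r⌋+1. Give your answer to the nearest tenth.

4.0

Sorted: 2.3, 2.4, 2.5, 2.7, 2.9, 3.0, 3.1, 3.2, 3.3, 3.4, 3.5, 3.6, 3.7, 3.8, 4.0, 4.3, 4.4, 4.4, 4.5.
n = 19.
r = (75/100)·(19 + 1) = 15.
r is an integer, so P75 is the value at rank 15: 4.0.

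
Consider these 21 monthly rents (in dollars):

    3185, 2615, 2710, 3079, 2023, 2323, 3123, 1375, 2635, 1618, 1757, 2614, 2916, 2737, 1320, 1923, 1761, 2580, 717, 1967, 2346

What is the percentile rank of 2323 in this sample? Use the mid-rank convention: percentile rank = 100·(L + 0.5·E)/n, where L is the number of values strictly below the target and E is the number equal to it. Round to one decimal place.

45.2

Sorted: 717, 1320, 1375, 1618, 1757, 1761, 1923, 1967, 2023, 2323, 2346, 2580, 2614, 2615, 2635, 2710, 2737, 2916, 3079, 3123, 3185.
Count below 2323: L = 9; count equal: E = 1; n = 21.
Percentile rank = 100·(9 + 0.5·1)/21 = 100·9.5/21 = 45.24.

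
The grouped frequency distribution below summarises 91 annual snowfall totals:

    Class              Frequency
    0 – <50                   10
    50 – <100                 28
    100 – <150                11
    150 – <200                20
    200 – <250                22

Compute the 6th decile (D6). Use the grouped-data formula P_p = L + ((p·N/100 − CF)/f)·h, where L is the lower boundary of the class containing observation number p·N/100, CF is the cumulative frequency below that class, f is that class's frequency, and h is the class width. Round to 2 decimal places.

164.00

N = 91; target position k = 60/100 · 91 = 54.6.
Cumulative frequencies: 10, 38, 49, 69, 91.
Observation 54.6 falls in the class 150 – <200.
L = 150, CF = 49, f = 20, h = 50.
P60 = 150 + ((54.6 − 49)/20)·50 = 150 + 14 = 164.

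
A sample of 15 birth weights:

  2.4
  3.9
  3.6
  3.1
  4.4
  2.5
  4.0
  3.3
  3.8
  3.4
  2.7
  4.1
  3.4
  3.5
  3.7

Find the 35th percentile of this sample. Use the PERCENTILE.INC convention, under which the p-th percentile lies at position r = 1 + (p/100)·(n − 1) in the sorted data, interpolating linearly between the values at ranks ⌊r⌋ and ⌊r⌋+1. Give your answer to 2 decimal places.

3.39

Sorted: 2.4, 2.5, 2.7, 3.1, 3.3, 3.4, 3.4, 3.5, 3.6, 3.7, 3.8, 3.9, 4.0, 4.1, 4.4.
n = 15.
r = 1 + (35/100)·(15 − 1) = 1 + 4.9 = 5.9.
Rank 5 is 3.3 and rank 6 is 3.4.
Interpolate: 3.3 + 0.9·(3.4 − 3.3) = 3.3 + 0.9·0.1 = 3.39.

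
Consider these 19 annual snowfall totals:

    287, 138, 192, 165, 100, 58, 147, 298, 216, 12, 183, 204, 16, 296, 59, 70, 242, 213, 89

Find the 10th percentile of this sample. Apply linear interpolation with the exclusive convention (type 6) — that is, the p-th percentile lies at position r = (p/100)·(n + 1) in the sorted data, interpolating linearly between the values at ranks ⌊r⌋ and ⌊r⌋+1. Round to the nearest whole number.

Sorted: 12, 16, 58, 59, 70, 89, 100, 138, 147, 165, 183, 192, 204, 213, 216, 242, 287, 296, 298.
n = 19.
r = (10/100)·(19 + 1) = 2.
r is an integer, so P10 is the value at rank 2: 16.

16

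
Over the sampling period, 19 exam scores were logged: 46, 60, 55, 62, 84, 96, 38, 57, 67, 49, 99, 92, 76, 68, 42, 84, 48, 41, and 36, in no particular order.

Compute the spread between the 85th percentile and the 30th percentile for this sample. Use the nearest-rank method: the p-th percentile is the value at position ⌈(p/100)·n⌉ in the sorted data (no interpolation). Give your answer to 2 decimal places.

Sorted: 36, 38, 41, 42, 46, 48, 49, 55, 57, 60, 62, 67, 68, 76, 84, 84, 92, 96, 99.
n = 19.
P30: rank ⌈30/100·19⌉ = 6 → 48.
P85: rank ⌈85/100·19⌉ = 17 → 92.
Difference: 92 − 48 = 44.

44.00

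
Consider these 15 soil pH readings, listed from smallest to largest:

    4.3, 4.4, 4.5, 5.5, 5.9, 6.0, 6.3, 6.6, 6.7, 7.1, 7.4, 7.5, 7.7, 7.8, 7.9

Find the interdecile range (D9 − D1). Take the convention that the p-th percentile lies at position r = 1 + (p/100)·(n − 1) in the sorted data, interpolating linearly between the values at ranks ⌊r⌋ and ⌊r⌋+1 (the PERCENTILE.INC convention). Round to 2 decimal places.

n = 15.
P10: r = 2.4; ranks 2–3 are 4.4, 4.5; interpolating gives 4.44.
P90: r = 13.6; ranks 13–14 are 7.7, 7.8; interpolating gives 7.76.
Difference: 7.76 − 4.44 = 3.32.

3.32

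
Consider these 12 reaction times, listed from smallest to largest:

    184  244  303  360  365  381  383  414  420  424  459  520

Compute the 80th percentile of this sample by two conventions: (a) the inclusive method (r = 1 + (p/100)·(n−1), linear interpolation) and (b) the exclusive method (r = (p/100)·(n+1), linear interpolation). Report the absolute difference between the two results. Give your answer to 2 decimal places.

14.80

n = 12.
(a) r = 9.8; between ranks 9 (420) and 10 (424): 423.2.
(b) r = 10.4; between ranks 10 (424) and 11 (459): 438.
|423.2 − 438| = 14.8.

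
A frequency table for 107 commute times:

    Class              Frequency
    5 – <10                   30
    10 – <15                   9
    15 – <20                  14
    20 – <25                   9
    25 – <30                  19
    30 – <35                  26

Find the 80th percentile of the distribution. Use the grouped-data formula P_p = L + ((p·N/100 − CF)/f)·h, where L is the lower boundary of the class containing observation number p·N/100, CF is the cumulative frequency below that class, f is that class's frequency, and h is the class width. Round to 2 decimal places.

30.88

N = 107; target position k = 80/100 · 107 = 85.6.
Cumulative frequencies: 30, 39, 53, 62, 81, 107.
Observation 85.6 falls in the class 30 – <35.
L = 30, CF = 81, f = 26, h = 5.
P80 = 30 + ((85.6 − 81)/26)·5 = 30 + 0.884615 = 30.8846.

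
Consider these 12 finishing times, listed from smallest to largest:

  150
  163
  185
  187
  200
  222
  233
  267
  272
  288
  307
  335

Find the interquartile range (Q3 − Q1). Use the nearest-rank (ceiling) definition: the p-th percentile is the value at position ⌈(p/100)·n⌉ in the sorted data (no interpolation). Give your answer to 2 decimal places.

87.00

n = 12.
P25: rank ⌈25/100·12⌉ = 3 → 185.
P75: rank ⌈75/100·12⌉ = 9 → 272.
Difference: 272 − 185 = 87.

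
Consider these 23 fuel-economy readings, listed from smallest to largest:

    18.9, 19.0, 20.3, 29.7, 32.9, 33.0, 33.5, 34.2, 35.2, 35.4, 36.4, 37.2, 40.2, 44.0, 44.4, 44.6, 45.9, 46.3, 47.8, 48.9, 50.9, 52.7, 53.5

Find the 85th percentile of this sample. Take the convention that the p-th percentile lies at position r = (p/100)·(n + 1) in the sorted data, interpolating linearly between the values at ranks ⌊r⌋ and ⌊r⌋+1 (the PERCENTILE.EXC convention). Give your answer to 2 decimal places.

49.70

n = 23.
r = (85/100)·(23 + 1) = 20.4.
Rank 20 is 48.9 and rank 21 is 50.9.
Interpolate: 48.9 + 0.4·(50.9 − 48.9) = 48.9 + 0.4·2 = 49.7.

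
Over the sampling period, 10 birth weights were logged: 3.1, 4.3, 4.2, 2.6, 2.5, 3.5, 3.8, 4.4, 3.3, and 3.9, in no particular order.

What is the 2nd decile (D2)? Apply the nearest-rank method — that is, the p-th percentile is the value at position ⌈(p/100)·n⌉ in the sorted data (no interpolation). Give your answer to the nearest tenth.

2.6

Sorted: 2.5, 2.6, 3.1, 3.3, 3.5, 3.8, 3.9, 4.2, 4.3, 4.4.
n = 10.
Position = ⌈20/100 · 10⌉ = ⌈2⌉ = 2.
The value at rank 2 is 2.6.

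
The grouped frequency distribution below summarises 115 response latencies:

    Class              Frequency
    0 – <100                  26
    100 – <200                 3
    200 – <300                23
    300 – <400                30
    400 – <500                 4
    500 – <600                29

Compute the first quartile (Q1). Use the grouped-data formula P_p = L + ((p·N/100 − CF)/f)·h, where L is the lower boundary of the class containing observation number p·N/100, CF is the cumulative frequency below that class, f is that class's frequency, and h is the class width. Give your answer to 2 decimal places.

191.67

N = 115; target position k = 25/100 · 115 = 28.75.
Cumulative frequencies: 26, 29, 52, 82, 86, 115.
Observation 28.75 falls in the class 100 – <200.
L = 100, CF = 26, f = 3, h = 100.
P25 = 100 + ((28.75 − 26)/3)·100 = 100 + 91.6667 = 191.667.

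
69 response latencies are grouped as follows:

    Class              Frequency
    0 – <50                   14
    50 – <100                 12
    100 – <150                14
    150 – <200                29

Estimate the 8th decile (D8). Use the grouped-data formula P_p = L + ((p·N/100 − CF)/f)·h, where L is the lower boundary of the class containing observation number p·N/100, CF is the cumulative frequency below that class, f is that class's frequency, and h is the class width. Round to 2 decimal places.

176.21

N = 69; target position k = 80/100 · 69 = 55.2.
Cumulative frequencies: 14, 26, 40, 69.
Observation 55.2 falls in the class 150 – <200.
L = 150, CF = 40, f = 29, h = 50.
P80 = 150 + ((55.2 − 40)/29)·50 = 150 + 26.2069 = 176.207.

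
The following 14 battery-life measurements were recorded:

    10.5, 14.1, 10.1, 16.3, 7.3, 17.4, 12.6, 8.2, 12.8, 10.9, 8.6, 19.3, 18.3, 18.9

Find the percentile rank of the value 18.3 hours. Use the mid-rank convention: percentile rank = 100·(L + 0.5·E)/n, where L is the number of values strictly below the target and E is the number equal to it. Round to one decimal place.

82.1

Sorted: 7.3, 8.2, 8.6, 10.1, 10.5, 10.9, 12.6, 12.8, 14.1, 16.3, 17.4, 18.3, 18.9, 19.3.
Count below 18.3: L = 11; count equal: E = 1; n = 14.
Percentile rank = 100·(11 + 0.5·1)/14 = 100·11.5/14 = 82.14.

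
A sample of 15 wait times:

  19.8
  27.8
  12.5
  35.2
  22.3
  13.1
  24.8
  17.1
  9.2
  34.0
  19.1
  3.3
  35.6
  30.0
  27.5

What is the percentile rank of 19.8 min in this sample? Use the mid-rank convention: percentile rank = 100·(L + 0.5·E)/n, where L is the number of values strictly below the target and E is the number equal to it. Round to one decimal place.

Sorted: 3.3, 9.2, 12.5, 13.1, 17.1, 19.1, 19.8, 22.3, 24.8, 27.5, 27.8, 30.0, 34.0, 35.2, 35.6.
Count below 19.8: L = 6; count equal: E = 1; n = 15.
Percentile rank = 100·(6 + 0.5·1)/15 = 100·6.5/15 = 43.33.

43.3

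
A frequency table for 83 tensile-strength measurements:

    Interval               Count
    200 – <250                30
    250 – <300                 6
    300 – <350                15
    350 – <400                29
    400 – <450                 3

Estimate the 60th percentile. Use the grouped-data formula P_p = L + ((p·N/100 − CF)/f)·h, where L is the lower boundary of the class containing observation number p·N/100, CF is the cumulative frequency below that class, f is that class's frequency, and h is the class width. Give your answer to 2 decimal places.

346.00

N = 83; target position k = 60/100 · 83 = 49.8.
Cumulative frequencies: 30, 36, 51, 80, 83.
Observation 49.8 falls in the class 300 – <350.
L = 300, CF = 36, f = 15, h = 50.
P60 = 300 + ((49.8 − 36)/15)·50 = 300 + 46 = 346.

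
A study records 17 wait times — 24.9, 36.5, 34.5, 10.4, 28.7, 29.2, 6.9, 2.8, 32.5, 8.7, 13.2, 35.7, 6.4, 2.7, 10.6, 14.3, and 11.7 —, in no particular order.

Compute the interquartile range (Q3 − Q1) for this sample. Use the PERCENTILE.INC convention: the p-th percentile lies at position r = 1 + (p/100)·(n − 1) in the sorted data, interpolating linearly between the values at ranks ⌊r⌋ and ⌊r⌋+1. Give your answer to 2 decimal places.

Sorted: 2.7, 2.8, 6.4, 6.9, 8.7, 10.4, 10.6, 11.7, 13.2, 14.3, 24.9, 28.7, 29.2, 32.5, 34.5, 35.7, 36.5.
n = 17.
P25: r = 5 (integer) → 8.7.
P75: r = 13 (integer) → 29.2.
Difference: 29.2 − 8.7 = 20.5.

20.50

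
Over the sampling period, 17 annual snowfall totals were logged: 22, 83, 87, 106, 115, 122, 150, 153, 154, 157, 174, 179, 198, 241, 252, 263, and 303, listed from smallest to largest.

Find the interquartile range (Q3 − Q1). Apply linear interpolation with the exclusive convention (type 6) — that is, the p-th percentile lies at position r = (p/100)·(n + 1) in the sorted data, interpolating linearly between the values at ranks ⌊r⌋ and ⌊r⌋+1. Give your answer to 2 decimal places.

109.00

n = 17.
P25: r = 4.5; ranks 4–5 are 106, 115; interpolating gives 110.5.
P75: r = 13.5; ranks 13–14 are 198, 241; interpolating gives 219.5.
Difference: 219.5 − 110.5 = 109.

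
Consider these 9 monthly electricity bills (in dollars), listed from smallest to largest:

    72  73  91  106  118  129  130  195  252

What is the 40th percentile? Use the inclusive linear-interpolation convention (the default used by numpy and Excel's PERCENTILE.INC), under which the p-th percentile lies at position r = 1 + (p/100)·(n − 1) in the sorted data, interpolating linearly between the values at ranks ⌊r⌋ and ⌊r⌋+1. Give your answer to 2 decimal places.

n = 9.
r = 1 + (40/100)·(9 − 1) = 1 + 3.2 = 4.2.
Rank 4 is 106 and rank 5 is 118.
Interpolate: 106 + 0.2·(118 − 106) = 106 + 0.2·12 = 108.4.

108.40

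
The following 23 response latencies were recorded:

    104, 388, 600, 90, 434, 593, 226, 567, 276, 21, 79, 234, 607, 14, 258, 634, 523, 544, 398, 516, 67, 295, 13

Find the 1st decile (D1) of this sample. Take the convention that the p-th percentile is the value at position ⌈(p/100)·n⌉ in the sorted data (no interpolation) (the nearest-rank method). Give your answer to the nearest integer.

21

Sorted: 13, 14, 21, 67, 79, 90, 104, 226, 234, 258, 276, 295, 388, 398, 434, 516, 523, 544, 567, 593, 600, 607, 634.
n = 23.
Position = ⌈10/100 · 23⌉ = ⌈2.3⌉ = 3.
The value at rank 3 is 21.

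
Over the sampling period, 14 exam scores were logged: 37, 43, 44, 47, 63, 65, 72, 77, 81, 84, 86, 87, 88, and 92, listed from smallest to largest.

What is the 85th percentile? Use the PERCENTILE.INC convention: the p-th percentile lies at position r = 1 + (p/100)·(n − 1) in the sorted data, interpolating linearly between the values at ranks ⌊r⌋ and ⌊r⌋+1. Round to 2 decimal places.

87.05

n = 14.
r = 1 + (85/100)·(14 − 1) = 1 + 11.05 = 12.05.
Rank 12 is 87 and rank 13 is 88.
Interpolate: 87 + 0.05·(88 − 87) = 87 + 0.05·1 = 87.05.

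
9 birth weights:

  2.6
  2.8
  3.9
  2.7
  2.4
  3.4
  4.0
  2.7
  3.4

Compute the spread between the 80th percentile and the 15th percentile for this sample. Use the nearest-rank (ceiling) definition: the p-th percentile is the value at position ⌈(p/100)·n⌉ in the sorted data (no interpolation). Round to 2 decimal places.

1.30

Sorted: 2.4, 2.6, 2.7, 2.7, 2.8, 3.4, 3.4, 3.9, 4.0.
n = 9.
P15: rank ⌈15/100·9⌉ = 2 → 2.6.
P80: rank ⌈80/100·9⌉ = 8 → 3.9.
Difference: 3.9 − 2.6 = 1.3.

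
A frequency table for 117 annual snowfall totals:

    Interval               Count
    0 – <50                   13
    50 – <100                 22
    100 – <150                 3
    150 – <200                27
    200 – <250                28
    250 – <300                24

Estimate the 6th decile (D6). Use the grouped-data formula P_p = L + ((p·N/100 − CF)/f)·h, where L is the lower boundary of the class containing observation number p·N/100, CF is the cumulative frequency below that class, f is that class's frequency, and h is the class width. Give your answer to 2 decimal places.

209.29

N = 117; target position k = 60/100 · 117 = 70.2.
Cumulative frequencies: 13, 35, 38, 65, 93, 117.
Observation 70.2 falls in the class 200 – <250.
L = 200, CF = 65, f = 28, h = 50.
P60 = 200 + ((70.2 − 65)/28)·50 = 200 + 9.28571 = 209.286.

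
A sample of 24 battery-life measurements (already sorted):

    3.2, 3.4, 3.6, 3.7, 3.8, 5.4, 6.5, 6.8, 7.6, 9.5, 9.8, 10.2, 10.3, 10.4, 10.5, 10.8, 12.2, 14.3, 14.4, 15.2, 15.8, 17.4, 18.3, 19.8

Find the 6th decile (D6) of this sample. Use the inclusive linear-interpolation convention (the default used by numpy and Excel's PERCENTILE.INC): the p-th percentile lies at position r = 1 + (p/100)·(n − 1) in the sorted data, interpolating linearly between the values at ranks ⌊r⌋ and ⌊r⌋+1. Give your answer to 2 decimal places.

n = 24.
r = 1 + (60/100)·(24 − 1) = 1 + 13.8 = 14.8.
Rank 14 is 10.4 and rank 15 is 10.5.
Interpolate: 10.4 + 0.8·(10.5 − 10.4) = 10.4 + 0.8·0.1 = 10.48.

10.48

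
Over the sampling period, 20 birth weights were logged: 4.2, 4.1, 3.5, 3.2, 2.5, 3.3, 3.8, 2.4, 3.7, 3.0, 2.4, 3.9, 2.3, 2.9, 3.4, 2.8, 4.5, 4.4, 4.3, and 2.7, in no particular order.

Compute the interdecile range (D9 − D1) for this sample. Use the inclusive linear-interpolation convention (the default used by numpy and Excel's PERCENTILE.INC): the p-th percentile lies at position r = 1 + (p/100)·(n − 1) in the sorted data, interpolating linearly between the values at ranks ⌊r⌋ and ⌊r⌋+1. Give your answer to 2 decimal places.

1.91

Sorted: 2.3, 2.4, 2.4, 2.5, 2.7, 2.8, 2.9, 3.0, 3.2, 3.3, 3.4, 3.5, 3.7, 3.8, 3.9, 4.1, 4.2, 4.3, 4.4, 4.5.
n = 20.
P10: r = 2.9; ranks 2–3 are 2.4, 2.4; interpolating gives 2.4.
P90: r = 18.1; ranks 18–19 are 4.3, 4.4; interpolating gives 4.31.
Difference: 4.31 − 2.4 = 1.91.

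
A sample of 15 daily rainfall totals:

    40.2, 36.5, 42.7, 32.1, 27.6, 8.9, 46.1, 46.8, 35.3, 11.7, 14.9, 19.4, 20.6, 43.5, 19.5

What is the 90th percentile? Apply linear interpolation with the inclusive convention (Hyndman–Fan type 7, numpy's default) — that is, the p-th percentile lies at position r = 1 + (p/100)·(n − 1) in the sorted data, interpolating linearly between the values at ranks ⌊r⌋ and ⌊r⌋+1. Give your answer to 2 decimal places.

45.06

Sorted: 8.9, 11.7, 14.9, 19.4, 19.5, 20.6, 27.6, 32.1, 35.3, 36.5, 40.2, 42.7, 43.5, 46.1, 46.8.
n = 15.
r = 1 + (90/100)·(15 − 1) = 1 + 12.6 = 13.6.
Rank 13 is 43.5 and rank 14 is 46.1.
Interpolate: 43.5 + 0.6·(46.1 − 43.5) = 43.5 + 0.6·2.6 = 45.06.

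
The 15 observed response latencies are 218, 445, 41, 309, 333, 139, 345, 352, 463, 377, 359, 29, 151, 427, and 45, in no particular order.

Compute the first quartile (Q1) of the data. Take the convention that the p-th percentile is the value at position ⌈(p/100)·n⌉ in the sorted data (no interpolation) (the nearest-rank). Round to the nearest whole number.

139

Sorted: 29, 41, 45, 139, 151, 218, 309, 333, 345, 352, 359, 377, 427, 445, 463.
n = 15.
Position = ⌈25/100 · 15⌉ = ⌈3.75⌉ = 4.
The value at rank 4 is 139.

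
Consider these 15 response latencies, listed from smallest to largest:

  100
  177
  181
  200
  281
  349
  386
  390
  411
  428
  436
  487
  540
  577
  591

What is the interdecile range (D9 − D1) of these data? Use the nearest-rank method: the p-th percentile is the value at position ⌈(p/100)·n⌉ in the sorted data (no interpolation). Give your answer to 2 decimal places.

n = 15.
P10: rank ⌈10/100·15⌉ = 2 → 177.
P90: rank ⌈90/100·15⌉ = 14 → 577.
Difference: 577 − 177 = 400.

400.00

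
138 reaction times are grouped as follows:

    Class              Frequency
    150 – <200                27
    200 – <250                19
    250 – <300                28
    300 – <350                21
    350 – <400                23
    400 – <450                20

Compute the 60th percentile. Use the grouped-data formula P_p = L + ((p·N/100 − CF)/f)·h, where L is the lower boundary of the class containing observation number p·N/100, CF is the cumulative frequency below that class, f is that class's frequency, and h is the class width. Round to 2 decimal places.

N = 138; target position k = 60/100 · 138 = 82.8.
Cumulative frequencies: 27, 46, 74, 95, 118, 138.
Observation 82.8 falls in the class 300 – <350.
L = 300, CF = 74, f = 21, h = 50.
P60 = 300 + ((82.8 − 74)/21)·50 = 300 + 20.9524 = 320.952.

320.95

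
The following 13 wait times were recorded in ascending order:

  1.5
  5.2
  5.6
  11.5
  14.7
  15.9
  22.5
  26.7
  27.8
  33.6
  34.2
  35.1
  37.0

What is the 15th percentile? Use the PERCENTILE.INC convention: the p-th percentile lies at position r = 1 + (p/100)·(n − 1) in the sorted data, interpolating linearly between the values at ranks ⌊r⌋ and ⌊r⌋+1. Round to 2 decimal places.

n = 13.
r = 1 + (15/100)·(13 − 1) = 1 + 1.8 = 2.8.
Rank 2 is 5.2 and rank 3 is 5.6.
Interpolate: 5.2 + 0.8·(5.6 − 5.2) = 5.2 + 0.8·0.4 = 5.52.

5.52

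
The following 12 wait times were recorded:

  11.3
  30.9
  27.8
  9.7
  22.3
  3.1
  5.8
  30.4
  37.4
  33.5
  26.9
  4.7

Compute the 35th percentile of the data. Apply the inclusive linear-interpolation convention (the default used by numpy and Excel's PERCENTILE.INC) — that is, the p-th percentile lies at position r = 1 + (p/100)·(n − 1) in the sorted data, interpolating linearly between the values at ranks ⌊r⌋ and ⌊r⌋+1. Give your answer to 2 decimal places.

Sorted: 3.1, 4.7, 5.8, 9.7, 11.3, 22.3, 26.9, 27.8, 30.4, 30.9, 33.5, 37.4.
n = 12.
r = 1 + (35/100)·(12 − 1) = 1 + 3.85 = 4.85.
Rank 4 is 9.7 and rank 5 is 11.3.
Interpolate: 9.7 + 0.85·(11.3 − 9.7) = 9.7 + 0.85·1.6 = 11.06.

11.06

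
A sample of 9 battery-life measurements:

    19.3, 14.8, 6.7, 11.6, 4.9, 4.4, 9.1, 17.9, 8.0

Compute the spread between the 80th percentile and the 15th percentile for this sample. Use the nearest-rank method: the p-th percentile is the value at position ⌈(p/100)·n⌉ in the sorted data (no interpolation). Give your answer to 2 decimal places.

Sorted: 4.4, 4.9, 6.7, 8.0, 9.1, 11.6, 14.8, 17.9, 19.3.
n = 9.
P15: rank ⌈15/100·9⌉ = 2 → 4.9.
P80: rank ⌈80/100·9⌉ = 8 → 17.9.
Difference: 17.9 − 4.9 = 13.

13.00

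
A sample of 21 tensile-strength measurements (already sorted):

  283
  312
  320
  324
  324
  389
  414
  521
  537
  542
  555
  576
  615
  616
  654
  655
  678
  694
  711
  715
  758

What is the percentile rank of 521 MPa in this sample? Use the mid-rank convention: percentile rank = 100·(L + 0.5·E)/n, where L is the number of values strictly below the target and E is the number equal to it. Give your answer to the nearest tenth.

35.7

Count below 521: L = 7; count equal: E = 1; n = 21.
Percentile rank = 100·(7 + 0.5·1)/21 = 100·7.5/21 = 35.71.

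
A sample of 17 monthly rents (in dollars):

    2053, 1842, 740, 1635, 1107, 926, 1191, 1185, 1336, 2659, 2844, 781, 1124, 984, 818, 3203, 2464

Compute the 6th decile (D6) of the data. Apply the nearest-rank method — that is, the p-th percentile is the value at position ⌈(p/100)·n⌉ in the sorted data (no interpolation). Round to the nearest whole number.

Sorted: 740, 781, 818, 926, 984, 1107, 1124, 1185, 1191, 1336, 1635, 1842, 2053, 2464, 2659, 2844, 3203.
n = 17.
Position = ⌈60/100 · 17⌉ = ⌈10.2⌉ = 11.
The value at rank 11 is 1635.

1635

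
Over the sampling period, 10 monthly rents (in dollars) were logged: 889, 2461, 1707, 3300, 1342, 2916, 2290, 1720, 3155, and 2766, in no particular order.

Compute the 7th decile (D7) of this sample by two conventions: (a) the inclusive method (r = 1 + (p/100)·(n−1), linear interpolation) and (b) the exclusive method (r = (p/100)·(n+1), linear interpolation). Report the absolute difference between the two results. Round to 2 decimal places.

60.00

Sorted: 889, 1342, 1707, 1720, 2290, 2461, 2766, 2916, 3155, 3300.
n = 10.
(a) r = 7.3; between ranks 7 (2766) and 8 (2916): 2811.
(b) r = 7.7; between ranks 7 (2766) and 8 (2916): 2871.
|2811 − 2871| = 60.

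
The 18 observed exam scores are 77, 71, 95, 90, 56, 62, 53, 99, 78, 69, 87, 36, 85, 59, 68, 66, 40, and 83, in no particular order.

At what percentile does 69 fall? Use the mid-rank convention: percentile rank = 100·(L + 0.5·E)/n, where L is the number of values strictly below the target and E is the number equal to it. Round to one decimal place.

47.2

Sorted: 36, 40, 53, 56, 59, 62, 66, 68, 69, 71, 77, 78, 83, 85, 87, 90, 95, 99.
Count below 69: L = 8; count equal: E = 1; n = 18.
Percentile rank = 100·(8 + 0.5·1)/18 = 100·8.5/18 = 47.22.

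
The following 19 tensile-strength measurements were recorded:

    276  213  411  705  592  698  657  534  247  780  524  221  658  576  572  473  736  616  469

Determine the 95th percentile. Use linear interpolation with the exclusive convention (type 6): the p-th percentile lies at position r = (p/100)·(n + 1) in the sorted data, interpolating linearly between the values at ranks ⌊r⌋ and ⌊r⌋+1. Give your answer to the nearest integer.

Sorted: 213, 221, 247, 276, 411, 469, 473, 524, 534, 572, 576, 592, 616, 657, 658, 698, 705, 736, 780.
n = 19.
r = (95/100)·(19 + 1) = 19.
r is an integer, so P95 is the value at rank 19: 780.

780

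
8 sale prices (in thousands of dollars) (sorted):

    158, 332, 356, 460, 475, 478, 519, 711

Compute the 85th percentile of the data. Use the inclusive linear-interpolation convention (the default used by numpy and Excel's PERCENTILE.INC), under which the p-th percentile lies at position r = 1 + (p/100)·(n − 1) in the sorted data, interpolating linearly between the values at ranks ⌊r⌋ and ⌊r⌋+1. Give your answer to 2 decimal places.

516.95

n = 8.
r = 1 + (85/100)·(8 − 1) = 1 + 5.95 = 6.95.
Rank 6 is 478 and rank 7 is 519.
Interpolate: 478 + 0.95·(519 − 478) = 478 + 0.95·41 = 516.95.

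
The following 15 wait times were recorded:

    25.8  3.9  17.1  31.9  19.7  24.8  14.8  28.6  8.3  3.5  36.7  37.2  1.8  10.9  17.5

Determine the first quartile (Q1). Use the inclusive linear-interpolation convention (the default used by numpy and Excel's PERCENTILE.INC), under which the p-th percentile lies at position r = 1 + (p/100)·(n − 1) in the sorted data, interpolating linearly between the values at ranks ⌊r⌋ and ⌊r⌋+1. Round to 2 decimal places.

Sorted: 1.8, 3.5, 3.9, 8.3, 10.9, 14.8, 17.1, 17.5, 19.7, 24.8, 25.8, 28.6, 31.9, 36.7, 37.2.
n = 15.
r = 1 + (25/100)·(15 − 1) = 1 + 3.5 = 4.5.
Rank 4 is 8.3 and rank 5 is 10.9.
Interpolate: 8.3 + 0.5·(10.9 − 8.3) = 8.3 + 0.5·2.6 = 9.6.

9.60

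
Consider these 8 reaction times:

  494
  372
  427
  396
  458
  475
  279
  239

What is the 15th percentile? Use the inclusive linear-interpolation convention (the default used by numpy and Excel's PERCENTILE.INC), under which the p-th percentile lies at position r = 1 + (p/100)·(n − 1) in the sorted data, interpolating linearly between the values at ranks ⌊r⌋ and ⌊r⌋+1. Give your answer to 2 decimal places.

283.65

Sorted: 239, 279, 372, 396, 427, 458, 475, 494.
n = 8.
r = 1 + (15/100)·(8 − 1) = 1 + 1.05 = 2.05.
Rank 2 is 279 and rank 3 is 372.
Interpolate: 279 + 0.05·(372 − 279) = 279 + 0.05·93 = 283.65.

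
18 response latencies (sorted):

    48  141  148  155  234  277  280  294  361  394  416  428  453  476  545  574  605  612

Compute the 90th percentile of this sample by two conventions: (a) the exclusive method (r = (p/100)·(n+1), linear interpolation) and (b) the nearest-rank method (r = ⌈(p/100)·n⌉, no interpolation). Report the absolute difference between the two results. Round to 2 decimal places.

0.70

n = 18.
(a) r = 17.1; between ranks 17 (605) and 18 (612): 605.7.
(b) the nearest-rank method: rank 17 → 605.
|605.7 − 605| = 0.7.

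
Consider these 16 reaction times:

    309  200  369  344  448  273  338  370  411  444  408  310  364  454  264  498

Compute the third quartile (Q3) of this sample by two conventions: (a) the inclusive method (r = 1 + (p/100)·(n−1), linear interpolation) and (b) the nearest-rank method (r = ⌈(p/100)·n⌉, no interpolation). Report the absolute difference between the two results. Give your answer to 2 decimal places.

8.25

Sorted: 200, 264, 273, 309, 310, 338, 344, 364, 369, 370, 408, 411, 444, 448, 454, 498.
n = 16.
(a) r = 12.25; between ranks 12 (411) and 13 (444): 419.25.
(b) the nearest-rank method: rank 12 → 411.
|419.25 − 411| = 8.25.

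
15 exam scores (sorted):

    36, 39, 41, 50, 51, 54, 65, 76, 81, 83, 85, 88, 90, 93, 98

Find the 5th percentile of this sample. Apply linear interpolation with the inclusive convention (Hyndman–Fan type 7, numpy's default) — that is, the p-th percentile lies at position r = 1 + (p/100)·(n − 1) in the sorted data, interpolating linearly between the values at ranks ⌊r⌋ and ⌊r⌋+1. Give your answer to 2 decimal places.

n = 15.
r = 1 + (5/100)·(15 − 1) = 1 + 0.7 = 1.7.
Rank 1 is 36 and rank 2 is 39.
Interpolate: 36 + 0.7·(39 − 36) = 36 + 0.7·3 = 38.1.

38.10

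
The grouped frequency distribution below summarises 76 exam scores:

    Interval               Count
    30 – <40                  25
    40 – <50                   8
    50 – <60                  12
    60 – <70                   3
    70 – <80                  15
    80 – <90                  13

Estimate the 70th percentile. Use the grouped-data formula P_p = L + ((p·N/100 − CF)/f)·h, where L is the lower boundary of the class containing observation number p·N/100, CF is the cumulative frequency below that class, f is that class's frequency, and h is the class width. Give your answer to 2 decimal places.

N = 76; target position k = 70/100 · 76 = 53.2.
Cumulative frequencies: 25, 33, 45, 48, 63, 76.
Observation 53.2 falls in the class 70 – <80.
L = 70, CF = 48, f = 15, h = 10.
P70 = 70 + ((53.2 − 48)/15)·10 = 70 + 3.46667 = 73.4667.

73.47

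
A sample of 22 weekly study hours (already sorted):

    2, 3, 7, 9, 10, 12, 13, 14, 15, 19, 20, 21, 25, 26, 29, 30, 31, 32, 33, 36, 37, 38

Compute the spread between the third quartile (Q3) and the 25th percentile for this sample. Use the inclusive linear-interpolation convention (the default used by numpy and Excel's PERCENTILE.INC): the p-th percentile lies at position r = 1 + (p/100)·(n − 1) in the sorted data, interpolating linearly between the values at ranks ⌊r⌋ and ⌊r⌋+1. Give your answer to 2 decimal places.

18.50

n = 22.
P25: r = 6.25; ranks 6–7 are 12, 13; interpolating gives 12.25.
P75: r = 16.75; ranks 16–17 are 30, 31; interpolating gives 30.75.
Difference: 30.75 − 12.25 = 18.5.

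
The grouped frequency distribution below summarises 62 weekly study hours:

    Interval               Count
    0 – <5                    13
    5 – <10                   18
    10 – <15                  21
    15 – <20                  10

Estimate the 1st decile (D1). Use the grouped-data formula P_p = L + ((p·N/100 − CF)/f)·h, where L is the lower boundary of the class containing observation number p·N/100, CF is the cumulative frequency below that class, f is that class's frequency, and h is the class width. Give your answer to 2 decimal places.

2.38

N = 62; target position k = 10/100 · 62 = 6.2.
Cumulative frequencies: 13, 31, 52, 62.
Observation 6.2 falls in the class 0 – <5.
L = 0, CF = 0, f = 13, h = 5.
P10 = 0 + ((6.2 − 0)/13)·5 = 0 + 2.38462 = 2.38462.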